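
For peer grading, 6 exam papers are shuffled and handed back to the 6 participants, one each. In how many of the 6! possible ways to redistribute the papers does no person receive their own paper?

!6 is the nearest integer to 6!/e.
6! = 720, and 720/e ≈ 264.87, so !6 = 265.

265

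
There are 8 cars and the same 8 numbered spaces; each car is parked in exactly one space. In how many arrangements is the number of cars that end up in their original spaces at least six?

Sum C(8,i)·!(8-i) for i = 6..8:
  i=6: C(8,6)·!2 = 28·1 = 28
  i=7: C(8,7)·!1 = 8·0 = 0
  i=8: C(8,8)·!0 = 1·1 = 1
Total = 29.

29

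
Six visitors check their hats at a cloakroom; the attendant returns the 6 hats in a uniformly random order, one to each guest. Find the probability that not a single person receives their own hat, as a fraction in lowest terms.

53/144

Favorable outcomes: !6 = 265.
Total outcomes: 6! = 720.
Probability = 265/720 = 53/144.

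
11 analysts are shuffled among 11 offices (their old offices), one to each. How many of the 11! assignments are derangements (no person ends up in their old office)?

14684570

Use !n = (n-1)(!(n-1) + !(n-2)).
!11 = 10·(1334961 + 133496) = 10·1468457 = 14684570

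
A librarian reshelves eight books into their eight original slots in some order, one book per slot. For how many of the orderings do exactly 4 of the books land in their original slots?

Choose which 4 of the 8 are fixed: C(8,4) = 70.
The remaining 4 must be deranged: !4 = 9.
Total: 70 × 9 = 630.

630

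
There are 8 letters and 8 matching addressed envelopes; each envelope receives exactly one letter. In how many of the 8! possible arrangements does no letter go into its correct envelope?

The number of derangements of 8 is !8 = Σ_{k=0}^{8} (-1)^k·8!/k!
= 8! - 8!/1! + 8!/2! - 8!/3! + 8!/4! - 8!/5! + 8!/6! - 8!/7! + 8!/8!
= 40320 - 40320 + 20160 - 6720 + 1680 - 336 + 56 - 8 + 1
= 14833

14833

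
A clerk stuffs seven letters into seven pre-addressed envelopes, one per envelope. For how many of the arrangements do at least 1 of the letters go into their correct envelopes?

3186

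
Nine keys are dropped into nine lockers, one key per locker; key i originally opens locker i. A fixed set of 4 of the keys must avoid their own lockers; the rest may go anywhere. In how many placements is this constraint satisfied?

Inclusion-exclusion on the 4 forbidden self-matches:
Σ_{j=0}^{4} (-1)^j C(4,j)(9-j)!
= C(4,0)·9! - C(4,1)·8! + C(4,2)·7! - C(4,3)·6! + C(4,4)·5!
= 362880 - 161280 + 30240 - 2880 + 120
= 229080

229080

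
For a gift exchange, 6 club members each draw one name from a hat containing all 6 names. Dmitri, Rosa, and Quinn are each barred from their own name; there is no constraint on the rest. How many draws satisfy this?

426

Inclusion-exclusion on the 3 forbidden self-matches:
Σ_{j=0}^{3} (-1)^j C(3,j)(6-j)!
= C(3,0)·6! - C(3,1)·5! + C(3,2)·4! - C(3,3)·3!
= 720 - 360 + 72 - 6
= 426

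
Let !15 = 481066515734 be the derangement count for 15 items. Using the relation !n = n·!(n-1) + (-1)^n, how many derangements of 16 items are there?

7697064251745

!16 = 16·481066515734 + 1 = 7697064251745.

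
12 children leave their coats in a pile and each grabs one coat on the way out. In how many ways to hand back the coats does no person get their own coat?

176214841

Use !n = n·!(n-1) + (-1)^n.
!12 = 12·14684570 + 1 = 176214841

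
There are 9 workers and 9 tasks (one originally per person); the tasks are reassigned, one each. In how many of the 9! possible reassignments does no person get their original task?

The number of derangements of 9 is !9 = Σ_{k=0}^{9} (-1)^k·9!/k!
= 9! - 9!/1! + 9!/2! - 9!/3! + 9!/4! - 9!/5! + 9!/6! - 9!/7! + 9!/8! - 9!/9!
= 362880 - 362880 + 181440 - 60480 + 15120 - 3024 + 504 - 72 + 9 - 1
= 133496

133496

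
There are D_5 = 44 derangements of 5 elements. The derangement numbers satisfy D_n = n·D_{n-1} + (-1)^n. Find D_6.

D_6 = 6·44 + 1 = 265.

265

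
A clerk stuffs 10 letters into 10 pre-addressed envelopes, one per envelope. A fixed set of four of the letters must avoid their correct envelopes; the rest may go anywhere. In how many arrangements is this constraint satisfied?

Let A_j be the event that the j-th constrained one is fixed. By inclusion-exclusion over the 4 events:
Σ_{j=0}^{4} (-1)^j C(4,j)(10-j)!
= C(4,0)·10! - C(4,1)·9! + C(4,2)·8! - C(4,3)·7! + C(4,4)·6!
= 3628800 - 1451520 + 241920 - 20160 + 720
= 2399760

2399760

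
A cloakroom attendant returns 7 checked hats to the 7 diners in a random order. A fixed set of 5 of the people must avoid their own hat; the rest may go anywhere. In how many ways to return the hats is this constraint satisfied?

2428

Inclusion-exclusion on the 5 forbidden self-matches:
Σ_{j=0}^{5} (-1)^j C(5,j)(7-j)!
= C(5,0)·7! - C(5,1)·6! + C(5,2)·5! - C(5,3)·4! + C(5,4)·3! - C(5,5)·2!
= 5040 - 3600 + 1200 - 240 + 30 - 2
= 2428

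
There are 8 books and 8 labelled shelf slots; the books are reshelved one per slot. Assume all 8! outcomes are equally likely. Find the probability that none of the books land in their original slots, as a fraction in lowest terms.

2119/5760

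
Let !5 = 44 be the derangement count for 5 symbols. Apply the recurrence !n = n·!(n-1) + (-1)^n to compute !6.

265

!6 = 6·44 + 1 = 265.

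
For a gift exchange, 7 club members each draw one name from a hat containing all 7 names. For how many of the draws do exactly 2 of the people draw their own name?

Choose which 2 of the 7 are fixed: C(7,2) = 21.
The remaining 5 must be deranged: !5 = 44.
Total: 21 × 44 = 924.

924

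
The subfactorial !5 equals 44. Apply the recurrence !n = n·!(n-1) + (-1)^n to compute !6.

265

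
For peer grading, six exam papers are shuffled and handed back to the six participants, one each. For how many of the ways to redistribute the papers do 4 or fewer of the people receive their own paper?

719

# with exactly i fixed is C(6,i)·!(6-i); sum over i=0..4:
  i=0: C(6,0)·!6 = 1·265 = 265
  i=1: C(6,1)·!5 = 6·44 = 264
  i=2: C(6,2)·!4 = 15·9 = 135
  i=3: C(6,3)·!3 = 20·2 = 40
  i=4: C(6,4)·!2 = 15·1 = 15
Total = 719.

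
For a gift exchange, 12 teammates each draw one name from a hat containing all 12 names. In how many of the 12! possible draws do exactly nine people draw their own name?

440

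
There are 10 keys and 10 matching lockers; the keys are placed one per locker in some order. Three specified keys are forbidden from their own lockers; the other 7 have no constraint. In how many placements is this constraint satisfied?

2656080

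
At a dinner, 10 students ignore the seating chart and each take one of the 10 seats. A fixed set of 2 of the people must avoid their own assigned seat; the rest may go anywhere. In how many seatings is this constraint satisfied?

Let A_j be the event that the j-th constrained one is fixed. By inclusion-exclusion over the 2 events:
Σ_{j=0}^{2} (-1)^j C(2,j)(10-j)!
= C(2,0)·10! - C(2,1)·9! + C(2,2)·8!
= 3628800 - 725760 + 40320
= 2943360

2943360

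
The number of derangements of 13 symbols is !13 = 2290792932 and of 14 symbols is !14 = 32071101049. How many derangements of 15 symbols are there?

!15 = (15-1)·(!14 + !13) = 14·(32071101049 + 2290792932) = 14·34361893981 = 481066515734.

481066515734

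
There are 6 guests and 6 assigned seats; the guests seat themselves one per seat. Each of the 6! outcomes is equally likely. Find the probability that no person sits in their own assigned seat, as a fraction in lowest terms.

53/144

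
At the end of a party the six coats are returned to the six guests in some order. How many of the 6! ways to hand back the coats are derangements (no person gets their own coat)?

265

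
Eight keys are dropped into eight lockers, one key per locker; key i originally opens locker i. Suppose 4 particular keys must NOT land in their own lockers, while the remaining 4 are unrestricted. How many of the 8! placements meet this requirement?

Let A_j be the event that the j-th constrained one is fixed. By inclusion-exclusion over the 4 events:
Σ_{j=0}^{4} (-1)^j C(4,j)(8-j)!
= C(4,0)·8! - C(4,1)·7! + C(4,2)·6! - C(4,3)·5! + C(4,4)·4!
= 40320 - 20160 + 4320 - 480 + 24
= 24024

24024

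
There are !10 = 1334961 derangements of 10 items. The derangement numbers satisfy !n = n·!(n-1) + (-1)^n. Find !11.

!11 = 11·1334961 - 1 = 14684570.

14684570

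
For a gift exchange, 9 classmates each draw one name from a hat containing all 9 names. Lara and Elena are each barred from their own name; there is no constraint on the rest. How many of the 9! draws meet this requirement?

287280

Let A_j be the event that the j-th constrained one is fixed. By inclusion-exclusion over the 2 events:
Σ_{j=0}^{2} (-1)^j C(2,j)(9-j)!
= C(2,0)·9! - C(2,1)·8! + C(2,2)·7!
= 362880 - 80640 + 5040
= 287280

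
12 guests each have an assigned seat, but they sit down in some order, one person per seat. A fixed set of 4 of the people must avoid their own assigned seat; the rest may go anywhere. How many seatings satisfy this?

339696000

Inclusion-exclusion on the 4 forbidden self-matches:
Σ_{j=0}^{4} (-1)^j C(4,j)(12-j)!
= C(4,0)·12! - C(4,1)·11! + C(4,2)·10! - C(4,3)·9! + C(4,4)·8!
= 479001600 - 159667200 + 21772800 - 1451520 + 40320
= 339696000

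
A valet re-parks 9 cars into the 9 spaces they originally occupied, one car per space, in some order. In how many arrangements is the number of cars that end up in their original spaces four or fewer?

361541

# with exactly i fixed is C(9,i)·!(9-i); sum over i=0..4:
  i=0: C(9,0)·!9 = 1·133496 = 133496
  i=1: C(9,1)·!8 = 9·14833 = 133497
  i=2: C(9,2)·!7 = 36·1854 = 66744
  i=3: C(9,3)·!6 = 84·265 = 22260
  i=4: C(9,4)·!5 = 126·44 = 5544
Total = 361541.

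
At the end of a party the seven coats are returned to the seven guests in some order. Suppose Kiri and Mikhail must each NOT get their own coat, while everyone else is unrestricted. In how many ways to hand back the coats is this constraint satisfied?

Let A_j be the event that the j-th constrained one is fixed. By inclusion-exclusion over the 2 events:
Σ_{j=0}^{2} (-1)^j C(2,j)(7-j)!
= C(2,0)·7! - C(2,1)·6! + C(2,2)·5!
= 5040 - 1440 + 120
= 3720

3720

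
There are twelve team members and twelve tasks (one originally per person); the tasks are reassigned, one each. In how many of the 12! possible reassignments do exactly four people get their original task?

Pick the 4 fixed positions: C(12,4) = 495 ways.
The remaining 8 must be deranged: !8 = 14833.
Total: 495 × 14833 = 7342335.

7342335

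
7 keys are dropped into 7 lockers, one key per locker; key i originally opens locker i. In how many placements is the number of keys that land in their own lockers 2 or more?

1331

# with exactly i fixed is C(7,i)·!(7-i); sum over i=2..7:
  i=2: C(7,2)·!5 = 21·44 = 924
  i=3: C(7,3)·!4 = 35·9 = 315
  i=4: C(7,4)·!3 = 35·2 = 70
  i=5: C(7,5)·!2 = 21·1 = 21
  i=6: C(7,6)·!1 = 7·0 = 0
  i=7: C(7,7)·!0 = 1·1 = 1
Total = 1331.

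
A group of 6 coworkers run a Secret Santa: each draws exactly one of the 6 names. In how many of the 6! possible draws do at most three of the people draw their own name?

704

# with exactly i fixed is C(6,i)·!(6-i); sum over i=0..3:
  i=0: C(6,0)·!6 = 1·265 = 265
  i=1: C(6,1)·!5 = 6·44 = 264
  i=2: C(6,2)·!4 = 15·9 = 135
  i=3: C(6,3)·!3 = 20·2 = 40
Total = 704.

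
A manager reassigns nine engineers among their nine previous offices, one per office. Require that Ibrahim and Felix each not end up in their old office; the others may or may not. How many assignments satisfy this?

287280

Let A_j be the event that the j-th constrained one is fixed. By inclusion-exclusion over the 2 events:
Σ_{j=0}^{2} (-1)^j C(2,j)(9-j)!
= C(2,0)·9! - C(2,1)·8! + C(2,2)·7!
= 362880 - 80640 + 5040
= 287280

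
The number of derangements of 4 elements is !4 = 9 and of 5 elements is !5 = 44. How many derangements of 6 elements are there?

!6 = (6-1)·(!5 + !4) = 5·(44 + 9) = 5·53 = 265.

265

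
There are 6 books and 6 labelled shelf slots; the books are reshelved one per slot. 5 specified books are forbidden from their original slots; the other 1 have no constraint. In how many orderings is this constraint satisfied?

309

Inclusion-exclusion on the 5 forbidden self-matches:
Σ_{j=0}^{5} (-1)^j C(5,j)(6-j)!
= C(5,0)·6! - C(5,1)·5! + C(5,2)·4! - C(5,3)·3! + C(5,4)·2! - C(5,5)·1!
= 720 - 600 + 240 - 60 + 10 - 1
= 309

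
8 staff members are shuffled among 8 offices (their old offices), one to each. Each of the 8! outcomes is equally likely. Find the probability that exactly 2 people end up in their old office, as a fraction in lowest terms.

53/288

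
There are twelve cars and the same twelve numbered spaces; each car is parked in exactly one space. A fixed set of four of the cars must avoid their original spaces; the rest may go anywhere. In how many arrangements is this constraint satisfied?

Inclusion-exclusion on the 4 forbidden self-matches:
Σ_{j=0}^{4} (-1)^j C(4,j)(12-j)!
= C(4,0)·12! - C(4,1)·11! + C(4,2)·10! - C(4,3)·9! + C(4,4)·8!
= 479001600 - 159667200 + 21772800 - 1451520 + 40320
= 339696000

339696000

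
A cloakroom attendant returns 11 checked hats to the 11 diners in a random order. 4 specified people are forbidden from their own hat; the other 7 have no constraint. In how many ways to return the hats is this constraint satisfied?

27422640

Let A_j be the event that the j-th constrained one is fixed. By inclusion-exclusion over the 4 events:
Σ_{j=0}^{4} (-1)^j C(4,j)(11-j)!
= C(4,0)·11! - C(4,1)·10! + C(4,2)·9! - C(4,3)·8! + C(4,4)·7!
= 39916800 - 14515200 + 2177280 - 161280 + 5040
= 27422640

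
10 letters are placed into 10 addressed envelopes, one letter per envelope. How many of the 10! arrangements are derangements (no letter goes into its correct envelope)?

1334961

!10 is the nearest integer to 10!/e.
10! = 3628800, and 3628800/e ≈ 1334960.92, so !10 = 1334961.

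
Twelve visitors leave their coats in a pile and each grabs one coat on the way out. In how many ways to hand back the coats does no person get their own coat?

176214841

By inclusion-exclusion, !12 = Σ (-1)^k · 12!/k! for k=0..12
= 12! - 12!/1! + 12!/2! - 12!/3! + 12!/4! - 12!/5! + 12!/6! - 12!/7! + 12!/8! - 12!/9! + 12!/10! - 12!/11! + 12!/12!
= 479001600 - 479001600 + 239500800 - 79833600 + 19958400 - 3991680 + 665280 - 95040 + 11880 - 1320 + 132 - 12 + 1
= 176214841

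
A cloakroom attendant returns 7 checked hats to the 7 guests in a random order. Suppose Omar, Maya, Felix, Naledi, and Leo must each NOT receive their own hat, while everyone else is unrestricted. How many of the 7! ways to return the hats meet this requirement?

2428

Inclusion-exclusion on the 5 forbidden self-matches:
Σ_{j=0}^{5} (-1)^j C(5,j)(7-j)!
= C(5,0)·7! - C(5,1)·6! + C(5,2)·5! - C(5,3)·4! + C(5,4)·3! - C(5,5)·2!
= 5040 - 3600 + 1200 - 240 + 30 - 2
= 2428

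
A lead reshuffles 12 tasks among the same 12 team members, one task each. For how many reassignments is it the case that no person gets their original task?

Use !n = (n-1)(!(n-1) + !(n-2)).
!12 = 11·(14684570 + 1334961) = 11·16019531 = 176214841

176214841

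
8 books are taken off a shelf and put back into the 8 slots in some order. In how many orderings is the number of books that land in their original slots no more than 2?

37085

Sum C(8,i)·!(8-i) for i = 0..2:
  i=0: C(8,0)·!8 = 1·14833 = 14833
  i=1: C(8,1)·!7 = 8·1854 = 14832
  i=2: C(8,2)·!6 = 28·265 = 7420
Total = 37085.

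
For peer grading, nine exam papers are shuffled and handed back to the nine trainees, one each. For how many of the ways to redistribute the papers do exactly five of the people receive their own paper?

1134

Pick the 5 fixed positions: C(9,5) = 126 ways.
The remaining 4 must be deranged: !4 = 9.
Total: 126 × 9 = 1134.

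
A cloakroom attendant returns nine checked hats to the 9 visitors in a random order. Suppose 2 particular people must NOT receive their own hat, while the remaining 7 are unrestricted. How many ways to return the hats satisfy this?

287280

Inclusion-exclusion on the 2 forbidden self-matches:
Σ_{j=0}^{2} (-1)^j C(2,j)(9-j)!
= C(2,0)·9! - C(2,1)·8! + C(2,2)·7!
= 362880 - 80640 + 5040
= 287280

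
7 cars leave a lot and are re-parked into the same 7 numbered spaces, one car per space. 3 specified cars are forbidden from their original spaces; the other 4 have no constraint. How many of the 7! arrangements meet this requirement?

Let A_j be the event that the j-th constrained one is fixed. By inclusion-exclusion over the 3 events:
Σ_{j=0}^{3} (-1)^j C(3,j)(7-j)!
= C(3,0)·7! - C(3,1)·6! + C(3,2)·5! - C(3,3)·4!
= 5040 - 2160 + 360 - 24
= 3216

3216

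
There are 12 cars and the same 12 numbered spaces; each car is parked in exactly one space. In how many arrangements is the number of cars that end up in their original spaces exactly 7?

Choose which 7 of the 12 are fixed: C(12,7) = 792.
The other 5 form a derangement: !5 = 44.
Total: 792 × 44 = 34848.

34848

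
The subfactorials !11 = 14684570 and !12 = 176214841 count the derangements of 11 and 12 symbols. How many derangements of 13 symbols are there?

!13 = (13-1)·(!12 + !11) = 12·(176214841 + 14684570) = 12·190899411 = 2290792932.

2290792932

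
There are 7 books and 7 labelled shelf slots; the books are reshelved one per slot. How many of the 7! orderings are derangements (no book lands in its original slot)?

!7 = 7! · Σ_{k=0}^{7} (-1)^k/k!
= 7! - 7!/1! + 7!/2! - 7!/3! + 7!/4! - 7!/5! + 7!/6! - 7!/7!
= 5040 - 5040 + 2520 - 840 + 210 - 42 + 7 - 1
= 1854

1854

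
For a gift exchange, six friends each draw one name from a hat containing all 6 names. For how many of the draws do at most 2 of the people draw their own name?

Sum C(6,i)·!(6-i) for i = 0..2:
  i=0: C(6,0)·!6 = 1·265 = 265
  i=1: C(6,1)·!5 = 6·44 = 264
  i=2: C(6,2)·!4 = 15·9 = 135
Total = 664.

664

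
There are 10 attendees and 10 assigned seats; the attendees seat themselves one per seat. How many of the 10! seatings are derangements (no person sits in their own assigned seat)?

1334961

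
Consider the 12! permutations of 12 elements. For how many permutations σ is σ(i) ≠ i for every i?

176214841

Use !n = (n-1)(!(n-1) + !(n-2)).
!12 = 11·(14684570 + 1334961) = 11·16019531 = 176214841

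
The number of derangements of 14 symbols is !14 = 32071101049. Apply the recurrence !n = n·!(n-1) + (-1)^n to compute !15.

481066515734

!15 = 15·32071101049 - 1 = 481066515734.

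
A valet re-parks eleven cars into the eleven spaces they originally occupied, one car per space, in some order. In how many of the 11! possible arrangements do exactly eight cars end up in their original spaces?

330

Pick the 8 fixed positions: C(11,8) = 165 ways.
The other 3 form a derangement: !3 = 2.
Total: 165 × 2 = 330.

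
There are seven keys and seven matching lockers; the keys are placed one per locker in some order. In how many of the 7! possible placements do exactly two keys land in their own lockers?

Choose which 2 of the 7 are fixed: C(7,2) = 21.
The other 5 form a derangement: !5 = 44.
Total: 21 × 44 = 924.

924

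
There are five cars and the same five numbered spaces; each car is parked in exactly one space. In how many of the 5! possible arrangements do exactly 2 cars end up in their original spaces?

20

Choose which 2 of the 5 are fixed: C(5,2) = 10.
The remaining 3 must be deranged: !3 = 2.
Total: 10 × 2 = 20.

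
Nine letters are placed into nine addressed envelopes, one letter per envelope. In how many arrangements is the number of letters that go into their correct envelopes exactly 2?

66744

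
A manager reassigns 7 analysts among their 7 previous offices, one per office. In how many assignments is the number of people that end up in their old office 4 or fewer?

5018

Sum C(7,i)·!(7-i) for i = 0..4:
  i=0: C(7,0)·!7 = 1·1854 = 1854
  i=1: C(7,1)·!6 = 7·265 = 1855
  i=2: C(7,2)·!5 = 21·44 = 924
  i=3: C(7,3)·!4 = 35·9 = 315
  i=4: C(7,4)·!3 = 35·2 = 70
Total = 5018.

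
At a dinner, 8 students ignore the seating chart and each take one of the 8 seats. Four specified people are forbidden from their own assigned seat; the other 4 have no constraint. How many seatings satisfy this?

Inclusion-exclusion on the 4 forbidden self-matches:
Σ_{j=0}^{4} (-1)^j C(4,j)(8-j)!
= C(4,0)·8! - C(4,1)·7! + C(4,2)·6! - C(4,3)·5! + C(4,4)·4!
= 40320 - 20160 + 4320 - 480 + 24
= 24024

24024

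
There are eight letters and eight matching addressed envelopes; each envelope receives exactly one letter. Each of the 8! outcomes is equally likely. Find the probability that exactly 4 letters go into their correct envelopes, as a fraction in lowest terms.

Favorable outcomes: C(8,4)·!4 = 70·9 = 630.
Total outcomes: 8! = 40320.
Probability = 630/40320 = 1/64.

1/64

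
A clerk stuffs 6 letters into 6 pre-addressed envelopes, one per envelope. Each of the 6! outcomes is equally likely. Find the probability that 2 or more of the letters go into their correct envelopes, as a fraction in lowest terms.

191/720

Favorable outcomes: Σ_{i≥2} C(6,i)·!(6-i) = 15·9 + 20·2 + 15·1 + 6·0 + 1·1 = 191.
Total outcomes: 6! = 720.
Probability = 191/720 = 191/720.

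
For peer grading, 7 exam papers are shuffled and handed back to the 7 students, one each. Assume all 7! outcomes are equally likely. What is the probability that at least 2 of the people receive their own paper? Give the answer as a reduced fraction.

Favorable outcomes: Σ_{i≥2} C(7,i)·!(7-i) = 21·44 + 35·9 + 35·2 + 21·1 + 7·0 + 1·1 = 1331.
Total outcomes: 7! = 5040.
Probability = 1331/5040 = 1331/5040.

1331/5040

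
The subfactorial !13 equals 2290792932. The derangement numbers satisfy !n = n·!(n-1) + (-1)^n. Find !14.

!14 = 14·2290792932 + 1 = 32071101049.

32071101049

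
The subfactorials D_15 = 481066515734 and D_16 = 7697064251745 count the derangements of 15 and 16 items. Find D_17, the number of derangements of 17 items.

130850092279664

D_17 = (17-1)·(D_16 + D_15) = 16·(7697064251745 + 481066515734) = 16·8178130767479 = 130850092279664.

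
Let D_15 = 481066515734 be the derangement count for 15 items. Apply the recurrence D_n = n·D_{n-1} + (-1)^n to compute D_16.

7697064251745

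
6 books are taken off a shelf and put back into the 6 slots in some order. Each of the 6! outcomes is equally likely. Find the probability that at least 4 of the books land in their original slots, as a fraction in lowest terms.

Favorable outcomes: Σ_{i≥4} C(6,i)·!(6-i) = 15·1 + 6·0 + 1·1 = 16.
Total outcomes: 6! = 720.
Probability = 16/720 = 1/45.

1/45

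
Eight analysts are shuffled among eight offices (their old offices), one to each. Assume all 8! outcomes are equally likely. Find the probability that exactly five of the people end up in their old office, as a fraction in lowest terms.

1/360

Favorable outcomes: C(8,5)·!3 = 56·2 = 112.
Total outcomes: 8! = 40320.
Probability = 112/40320 = 1/360.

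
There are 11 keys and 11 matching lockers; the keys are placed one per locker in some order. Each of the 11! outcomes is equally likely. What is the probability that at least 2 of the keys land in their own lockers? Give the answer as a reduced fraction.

Favorable outcomes: Σ_{i≥2} C(11,i)·!(11-i) = 55·133496 + 165·14833 + 330·1854 + 462·265 + 462·44 + 330·9 + 165·2 + 55·1 + 11·0 + 1·1 = 10547659.
Total outcomes: 11! = 39916800.
Probability = 10547659/39916800 = 10547659/39916800.

10547659/39916800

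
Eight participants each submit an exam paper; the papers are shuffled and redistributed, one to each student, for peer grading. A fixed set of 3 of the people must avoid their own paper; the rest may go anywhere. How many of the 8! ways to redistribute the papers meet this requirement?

27240

Let A_j be the event that the j-th constrained one is fixed. By inclusion-exclusion over the 3 events:
Σ_{j=0}^{3} (-1)^j C(3,j)(8-j)!
= C(3,0)·8! - C(3,1)·7! + C(3,2)·6! - C(3,3)·5!
= 40320 - 15120 + 2160 - 120
= 27240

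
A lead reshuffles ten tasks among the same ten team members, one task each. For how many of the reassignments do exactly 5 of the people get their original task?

Choose which 5 of the 10 are fixed: C(10,5) = 252.
The other 5 form a derangement: !5 = 44.
Total: 252 × 44 = 11088.

11088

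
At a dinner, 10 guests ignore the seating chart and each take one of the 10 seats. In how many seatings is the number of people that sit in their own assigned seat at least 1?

2293839

Sum C(10,i)·!(10-i) for i = 1..10:
  i=1: C(10,1)·!9 = 10·133496 = 1334960
  i=2: C(10,2)·!8 = 45·14833 = 667485
  i=3: C(10,3)·!7 = 120·1854 = 222480
  i=4: C(10,4)·!6 = 210·265 = 55650
  i=5: C(10,5)·!5 = 252·44 = 11088
  i=6: C(10,6)·!4 = 210·9 = 1890
  i=7: C(10,7)·!3 = 120·2 = 240
  i=8: C(10,8)·!2 = 45·1 = 45
  i=9: C(10,9)·!1 = 10·0 = 0
  i=10: C(10,10)·!0 = 1·1 = 1
Total = 2293839.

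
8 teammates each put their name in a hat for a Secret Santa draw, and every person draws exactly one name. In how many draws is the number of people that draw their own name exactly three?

2464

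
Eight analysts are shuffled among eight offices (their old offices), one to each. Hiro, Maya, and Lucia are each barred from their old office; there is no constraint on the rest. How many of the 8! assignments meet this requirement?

27240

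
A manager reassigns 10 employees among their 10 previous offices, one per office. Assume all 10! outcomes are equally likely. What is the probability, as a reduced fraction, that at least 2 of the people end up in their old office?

Favorable outcomes: Σ_{i≥2} C(10,i)·!(10-i) = 45·14833 + 120·1854 + 210·265 + 252·44 + 210·9 + 120·2 + 45·1 + 10·0 + 1·1 = 958879.
Total outcomes: 10! = 3628800.
Probability = 958879/3628800 = 958879/3628800.

958879/3628800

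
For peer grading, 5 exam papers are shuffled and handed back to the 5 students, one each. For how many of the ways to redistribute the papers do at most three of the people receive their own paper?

119

# with exactly i fixed is C(5,i)·!(5-i); sum over i=0..3:
  i=0: C(5,0)·!5 = 1·44 = 44
  i=1: C(5,1)·!4 = 5·9 = 45
  i=2: C(5,2)·!3 = 10·2 = 20
  i=3: C(5,3)·!2 = 10·1 = 10
Total = 119.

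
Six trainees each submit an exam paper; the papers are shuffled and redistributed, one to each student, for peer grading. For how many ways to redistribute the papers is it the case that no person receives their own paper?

265

Use !n = n·!(n-1) + (-1)^n.
!6 = 6·44 + 1 = 265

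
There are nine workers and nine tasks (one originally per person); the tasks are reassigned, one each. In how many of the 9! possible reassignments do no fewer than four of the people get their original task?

6883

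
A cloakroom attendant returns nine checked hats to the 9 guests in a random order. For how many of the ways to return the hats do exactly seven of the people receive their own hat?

Pick the 7 fixed positions: C(9,7) = 36 ways.
The remaining 2 must be deranged: !2 = 1.
Total: 36 × 1 = 36.

36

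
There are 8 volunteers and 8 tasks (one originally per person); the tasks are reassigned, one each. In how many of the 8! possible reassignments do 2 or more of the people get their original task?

10655

# with exactly i fixed is C(8,i)·!(8-i); sum over i=2..8:
  i=2: C(8,2)·!6 = 28·265 = 7420
  i=3: C(8,3)·!5 = 56·44 = 2464
  i=4: C(8,4)·!4 = 70·9 = 630
  i=5: C(8,5)·!3 = 56·2 = 112
  i=6: C(8,6)·!2 = 28·1 = 28
  i=7: C(8,7)·!1 = 8·0 = 0
  i=8: C(8,8)·!0 = 1·1 = 1
Total = 10655.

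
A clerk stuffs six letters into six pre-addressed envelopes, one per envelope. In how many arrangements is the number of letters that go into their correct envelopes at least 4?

Sum C(6,i)·!(6-i) for i = 4..6:
  i=4: C(6,4)·!2 = 15·1 = 15
  i=5: C(6,5)·!1 = 6·0 = 0
  i=6: C(6,6)·!0 = 1·1 = 1
Total = 16.

16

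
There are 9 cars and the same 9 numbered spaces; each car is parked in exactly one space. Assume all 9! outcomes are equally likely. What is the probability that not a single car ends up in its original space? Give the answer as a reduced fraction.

16687/45360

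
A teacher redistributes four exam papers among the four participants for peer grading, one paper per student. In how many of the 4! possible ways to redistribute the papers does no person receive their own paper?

9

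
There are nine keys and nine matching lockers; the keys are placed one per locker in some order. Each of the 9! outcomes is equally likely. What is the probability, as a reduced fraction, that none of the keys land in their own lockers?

16687/45360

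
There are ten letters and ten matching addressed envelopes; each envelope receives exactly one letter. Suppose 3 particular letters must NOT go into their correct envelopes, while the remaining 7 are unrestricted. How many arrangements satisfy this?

Let A_j be the event that the j-th constrained one is fixed. By inclusion-exclusion over the 3 events:
Σ_{j=0}^{3} (-1)^j C(3,j)(10-j)!
= C(3,0)·10! - C(3,1)·9! + C(3,2)·8! - C(3,3)·7!
= 3628800 - 1088640 + 120960 - 5040
= 2656080

2656080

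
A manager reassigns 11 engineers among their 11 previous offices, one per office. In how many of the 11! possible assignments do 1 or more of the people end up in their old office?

Sum C(11,i)·!(11-i) for i = 1..11:
  i=1: C(11,1)·!10 = 11·1334961 = 14684571
  i=2: C(11,2)·!9 = 55·133496 = 7342280
  i=3: C(11,3)·!8 = 165·14833 = 2447445
  i=4: C(11,4)·!7 = 330·1854 = 611820
  i=5: C(11,5)·!6 = 462·265 = 122430
  i=6: C(11,6)·!5 = 462·44 = 20328
  i=7: C(11,7)·!4 = 330·9 = 2970
  i=8: C(11,8)·!3 = 165·2 = 330
  i=9: C(11,9)·!2 = 55·1 = 55
  i=10: C(11,10)·!1 = 11·0 = 0
  i=11: C(11,11)·!0 = 1·1 = 1
Total = 25232230.

25232230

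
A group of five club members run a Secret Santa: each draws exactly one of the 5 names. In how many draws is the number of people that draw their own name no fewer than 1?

Sum C(5,i)·!(5-i) for i = 1..5:
  i=1: C(5,1)·!4 = 5·9 = 45
  i=2: C(5,2)·!3 = 10·2 = 20
  i=3: C(5,3)·!2 = 10·1 = 10
  i=4: C(5,4)·!1 = 5·0 = 0
  i=5: C(5,5)·!0 = 1·1 = 1
Total = 76.

76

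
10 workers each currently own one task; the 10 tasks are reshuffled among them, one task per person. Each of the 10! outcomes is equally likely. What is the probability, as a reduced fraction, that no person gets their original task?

16481/44800

Favorable outcomes: !10 = 1334961.
Total outcomes: 10! = 3628800.
Probability = 1334961/3628800 = 16481/44800.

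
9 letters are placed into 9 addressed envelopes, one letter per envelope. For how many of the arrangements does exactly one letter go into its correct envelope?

Pick the single fixed position: C(9,1) = 9 ways.
The remaining 8 must be deranged: !8 = 14833.
Total: 9 × 14833 = 133497.

133497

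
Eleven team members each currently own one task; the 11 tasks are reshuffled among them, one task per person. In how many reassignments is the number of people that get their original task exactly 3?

2447445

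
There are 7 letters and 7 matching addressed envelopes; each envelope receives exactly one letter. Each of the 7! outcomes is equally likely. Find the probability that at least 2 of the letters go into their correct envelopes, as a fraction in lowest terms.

Favorable outcomes: Σ_{i≥2} C(7,i)·!(7-i) = 21·44 + 35·9 + 35·2 + 21·1 + 7·0 + 1·1 = 1331.
Total outcomes: 7! = 5040.
Probability = 1331/5040 = 1331/5040.

1331/5040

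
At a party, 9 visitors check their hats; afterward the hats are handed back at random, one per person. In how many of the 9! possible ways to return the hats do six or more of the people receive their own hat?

Sum C(9,i)·!(9-i) for i = 6..9:
  i=6: C(9,6)·!3 = 84·2 = 168
  i=7: C(9,7)·!2 = 36·1 = 36
  i=8: C(9,8)·!1 = 9·0 = 0
  i=9: C(9,9)·!0 = 1·1 = 1
Total = 205.

205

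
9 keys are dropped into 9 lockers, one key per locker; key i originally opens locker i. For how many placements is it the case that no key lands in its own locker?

The number of derangements of 9 is !9 = Σ_{k=0}^{9} (-1)^k·9!/k!
= 9! - 9!/1! + 9!/2! - 9!/3! + 9!/4! - 9!/5! + 9!/6! - 9!/7! + 9!/8! - 9!/9!
= 362880 - 362880 + 181440 - 60480 + 15120 - 3024 + 504 - 72 + 9 - 1
= 133496

133496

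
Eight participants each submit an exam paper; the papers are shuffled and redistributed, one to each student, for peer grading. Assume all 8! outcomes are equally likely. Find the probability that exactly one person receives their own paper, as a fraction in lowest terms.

103/280

Favorable outcomes: C(8,1)·!7 = 8·1854 = 14832.
Total outcomes: 8! = 40320.
Probability = 14832/40320 = 103/280.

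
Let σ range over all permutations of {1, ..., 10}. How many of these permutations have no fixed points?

1334961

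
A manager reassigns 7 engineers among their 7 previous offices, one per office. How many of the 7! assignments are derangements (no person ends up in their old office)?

1854

The number of derangements of 7 is !7 = Σ_{k=0}^{7} (-1)^k·7!/k!
= 7! - 7!/1! + 7!/2! - 7!/3! + 7!/4! - 7!/5! + 7!/6! - 7!/7!
= 5040 - 5040 + 2520 - 840 + 210 - 42 + 7 - 1
= 1854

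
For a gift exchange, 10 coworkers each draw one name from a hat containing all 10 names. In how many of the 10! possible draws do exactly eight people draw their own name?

45

Pick the 8 fixed positions: C(10,8) = 45 ways.
The other 2 form a derangement: !2 = 1.
Total: 45 × 1 = 45.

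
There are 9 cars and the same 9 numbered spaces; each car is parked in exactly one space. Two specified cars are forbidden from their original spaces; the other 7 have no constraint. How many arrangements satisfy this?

287280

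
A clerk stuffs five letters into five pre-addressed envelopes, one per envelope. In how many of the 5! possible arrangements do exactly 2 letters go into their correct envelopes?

20

Choose which 2 of the 5 are fixed: C(5,2) = 10.
The other 3 form a derangement: !3 = 2.
Total: 10 × 2 = 20.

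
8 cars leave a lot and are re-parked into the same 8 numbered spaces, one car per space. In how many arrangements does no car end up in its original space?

By inclusion-exclusion, !8 = Σ (-1)^k · 8!/k! for k=0..8
= 8! - 8!/1! + 8!/2! - 8!/3! + 8!/4! - 8!/5! + 8!/6! - 8!/7! + 8!/8!
= 40320 - 40320 + 20160 - 6720 + 1680 - 336 + 56 - 8 + 1
= 14833

14833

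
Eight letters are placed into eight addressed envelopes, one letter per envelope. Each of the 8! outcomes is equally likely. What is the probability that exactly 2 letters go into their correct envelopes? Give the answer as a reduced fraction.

Favorable outcomes: C(8,2)·!6 = 28·265 = 7420.
Total outcomes: 8! = 40320.
Probability = 7420/40320 = 53/288.

53/288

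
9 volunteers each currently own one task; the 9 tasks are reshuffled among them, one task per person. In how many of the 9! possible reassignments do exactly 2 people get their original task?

Choose which 2 of the 9 are fixed: C(9,2) = 36.
The other 7 form a derangement: !7 = 1854.
Total: 36 × 1854 = 66744.

66744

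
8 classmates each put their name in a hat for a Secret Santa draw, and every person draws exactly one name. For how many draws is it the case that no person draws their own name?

14833

The number of derangements of 8 is !8 = Σ_{k=0}^{8} (-1)^k·8!/k!
= 8! - 8!/1! + 8!/2! - 8!/3! + 8!/4! - 8!/5! + 8!/6! - 8!/7! + 8!/8!
= 40320 - 40320 + 20160 - 6720 + 1680 - 336 + 56 - 8 + 1
= 14833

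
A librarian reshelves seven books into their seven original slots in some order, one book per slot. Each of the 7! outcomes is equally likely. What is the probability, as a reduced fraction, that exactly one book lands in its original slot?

53/144

Favorable outcomes: C(7,1)·!6 = 7·265 = 1855.
Total outcomes: 7! = 5040.
Probability = 1855/5040 = 53/144.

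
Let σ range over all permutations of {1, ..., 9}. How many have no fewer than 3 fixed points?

29143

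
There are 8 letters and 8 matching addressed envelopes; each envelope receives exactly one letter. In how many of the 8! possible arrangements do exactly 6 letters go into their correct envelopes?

28

Choose which 6 of the 8 are fixed: C(8,6) = 28.
The remaining 2 must be deranged: !2 = 1.
Total: 28 × 1 = 28.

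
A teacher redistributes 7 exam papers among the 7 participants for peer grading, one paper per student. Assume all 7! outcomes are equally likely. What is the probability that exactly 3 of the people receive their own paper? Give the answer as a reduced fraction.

Favorable outcomes: C(7,3)·!4 = 35·9 = 315.
Total outcomes: 7! = 5040.
Probability = 315/5040 = 1/16.

1/16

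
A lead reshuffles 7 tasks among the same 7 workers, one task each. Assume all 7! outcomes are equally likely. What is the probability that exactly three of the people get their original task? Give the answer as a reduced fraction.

1/16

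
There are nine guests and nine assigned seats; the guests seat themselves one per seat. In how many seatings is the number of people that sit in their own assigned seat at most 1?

266993

Sum C(9,i)·!(9-i) for i = 0..1:
  i=0: C(9,0)·!9 = 1·133496 = 133496
  i=1: C(9,1)·!8 = 9·14833 = 133497
Total = 266993.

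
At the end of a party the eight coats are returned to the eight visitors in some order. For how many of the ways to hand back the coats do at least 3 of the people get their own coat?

Sum C(8,i)·!(8-i) for i = 3..8:
  i=3: C(8,3)·!5 = 56·44 = 2464
  i=4: C(8,4)·!4 = 70·9 = 630
  i=5: C(8,5)·!3 = 56·2 = 112
  i=6: C(8,6)·!2 = 28·1 = 28
  i=7: C(8,7)·!1 = 8·0 = 0
  i=8: C(8,8)·!0 = 1·1 = 1
Total = 3235.

3235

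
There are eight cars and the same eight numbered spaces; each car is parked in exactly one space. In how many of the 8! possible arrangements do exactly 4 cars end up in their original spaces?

630

Choose which 4 of the 8 are fixed: C(8,4) = 70.
The remaining 4 must be deranged: !4 = 9.
Total: 70 × 9 = 630.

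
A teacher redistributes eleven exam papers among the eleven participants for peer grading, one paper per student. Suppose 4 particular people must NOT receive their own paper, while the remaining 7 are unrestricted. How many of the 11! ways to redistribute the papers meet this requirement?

Let A_j be the event that the j-th constrained one is fixed. By inclusion-exclusion over the 4 events:
Σ_{j=0}^{4} (-1)^j C(4,j)(11-j)!
= C(4,0)·11! - C(4,1)·10! + C(4,2)·9! - C(4,3)·8! + C(4,4)·7!
= 39916800 - 14515200 + 2177280 - 161280 + 5040
= 27422640

27422640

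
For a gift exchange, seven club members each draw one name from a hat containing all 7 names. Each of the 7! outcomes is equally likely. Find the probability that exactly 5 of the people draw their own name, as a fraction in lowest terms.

Favorable outcomes: C(7,5)·!2 = 21·1 = 21.
Total outcomes: 7! = 5040.
Probability = 21/5040 = 1/240.

1/240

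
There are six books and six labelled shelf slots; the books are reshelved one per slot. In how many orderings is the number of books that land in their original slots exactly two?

135

Choose which 2 of the 6 are fixed: C(6,2) = 15.
The remaining 4 must be deranged: !4 = 9.
Total: 15 × 9 = 135.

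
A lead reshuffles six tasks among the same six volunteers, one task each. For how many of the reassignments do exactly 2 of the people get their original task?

135

Pick the 2 fixed positions: C(6,2) = 15 ways.
The other 4 form a derangement: !4 = 9.
Total: 15 × 9 = 135.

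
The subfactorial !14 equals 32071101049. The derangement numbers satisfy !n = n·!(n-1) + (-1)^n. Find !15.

481066515734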